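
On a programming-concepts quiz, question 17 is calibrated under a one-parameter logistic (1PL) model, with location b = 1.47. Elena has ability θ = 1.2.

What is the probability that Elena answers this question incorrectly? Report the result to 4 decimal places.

P(θ) = 1 / (1 + exp(−(θ − b)))
Exponent: (1.2 − 1.47) = -0.2700
1/(1 + e^{0.2700}) = 0.4329
P = 0.4329
P(incorrect) = 1 − 0.4329 = 0.5671

0.5671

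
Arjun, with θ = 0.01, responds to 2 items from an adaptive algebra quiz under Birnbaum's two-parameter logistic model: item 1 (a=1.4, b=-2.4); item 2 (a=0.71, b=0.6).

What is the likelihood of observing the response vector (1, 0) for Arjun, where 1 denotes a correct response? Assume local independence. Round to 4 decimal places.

P(θ) = 1 / (1 + exp(−a(θ − b)))
P_1 = 1/(1+e^{-3.3740}) = 0.9669
P_2 = 1/(1+e^{0.4189}) = 0.3968
L = P_1 × (1−P_2) = 0.9669 × 0.6032 = 0.58324

0.5832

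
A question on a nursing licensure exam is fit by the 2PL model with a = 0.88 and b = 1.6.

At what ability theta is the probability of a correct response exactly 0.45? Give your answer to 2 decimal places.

1.37

P(theta) = 1 / (1 + exp(−a(theta − b)))
logit = ln(0.4500/0.5500) = -0.2007
theta = b + logit/(a) = 1.6 + (-0.2007)/0.8800 = 1.3720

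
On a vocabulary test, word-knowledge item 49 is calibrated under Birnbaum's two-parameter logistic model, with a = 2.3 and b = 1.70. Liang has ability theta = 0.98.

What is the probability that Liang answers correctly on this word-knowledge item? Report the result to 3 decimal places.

0.160

P(theta) = 1 / (1 + exp(−a(theta − b)))
Exponent: 2.3 × (0.98 − 1.70) = -1.6560
1/(1 + e^{1.6560}) = 0.1603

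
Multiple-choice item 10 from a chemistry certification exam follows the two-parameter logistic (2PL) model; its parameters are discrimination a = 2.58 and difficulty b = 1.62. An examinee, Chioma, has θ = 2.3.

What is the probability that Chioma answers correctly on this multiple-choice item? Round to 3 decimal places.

P(θ) = 1 / (1 + exp(−a(θ − b)))
Exponent: 2.58 × (2.3 − 1.62) = 1.7544
1/(1 + e^{-1.7544}) = 0.8525

0.853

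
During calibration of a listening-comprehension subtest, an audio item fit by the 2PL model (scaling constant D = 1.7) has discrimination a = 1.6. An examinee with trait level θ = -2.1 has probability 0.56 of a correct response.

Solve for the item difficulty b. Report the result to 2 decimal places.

-2.19

P(θ) = 1 / (1 + exp(−D·a(θ − b)))
logit(0.56) = ln(0.56/0.44) = 0.2412
b = θ − logit/(1.7·a) = -2.1 − 0.2412/2.7200 = -2.1887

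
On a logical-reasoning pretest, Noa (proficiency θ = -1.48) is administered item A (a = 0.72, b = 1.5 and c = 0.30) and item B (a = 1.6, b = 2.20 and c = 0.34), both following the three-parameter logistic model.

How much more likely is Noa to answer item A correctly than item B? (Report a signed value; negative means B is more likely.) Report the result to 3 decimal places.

0.031

P(θ) = c + (1 − c) · 1 / (1 + exp(−a(θ − b)))
P_A = 0.3733
P_B = 0.3418
P_A − P_B = 0.0315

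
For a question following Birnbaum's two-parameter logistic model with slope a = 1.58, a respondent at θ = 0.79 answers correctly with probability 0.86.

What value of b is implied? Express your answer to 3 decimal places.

-0.359

P(θ) = 1 / (1 + exp(−a(θ − b)))
logit(0.86) = ln(0.86/0.14) = 1.8153
b = θ − logit/(a) = 0.79 − 1.8153/1.5800 = -0.3589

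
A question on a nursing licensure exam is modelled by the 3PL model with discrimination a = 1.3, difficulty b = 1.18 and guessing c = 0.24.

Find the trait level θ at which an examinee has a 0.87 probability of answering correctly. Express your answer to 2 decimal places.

P(θ) = c + (1 − c) · 1 / (1 + exp(−a(θ − b)))
Remove guessing floor: (0.87 − 0.24)/(1 − 0.24) = 0.8289
logit = ln(0.8289/0.1711) = 1.5782
θ = b + logit/(a) = 1.18 + 1.5782/1.3000 = 2.3940

2.39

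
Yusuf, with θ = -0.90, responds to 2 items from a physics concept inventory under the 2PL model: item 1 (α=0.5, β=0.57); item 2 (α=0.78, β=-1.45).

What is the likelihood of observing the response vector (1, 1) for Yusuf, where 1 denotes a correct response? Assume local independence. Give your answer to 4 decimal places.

0.1963

P(θ) = 1 / (1 + exp(−α(θ − β)))
P_1 = 1/(1+e^{0.7350}) = 0.3241
P_2 = 1/(1+e^{-0.4290}) = 0.6056
L = P_1 × P_2 = 0.3241 × 0.6056 = 0.19629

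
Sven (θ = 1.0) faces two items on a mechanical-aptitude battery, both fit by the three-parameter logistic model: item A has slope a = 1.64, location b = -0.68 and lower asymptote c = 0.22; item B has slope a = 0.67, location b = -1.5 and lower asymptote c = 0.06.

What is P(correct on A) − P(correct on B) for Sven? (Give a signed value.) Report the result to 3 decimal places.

P(θ) = c + (1 − c) · 1 / (1 + exp(−a(θ − b)))
P_A = 0.9534
P_B = 0.8517
P_A − P_B = 0.1017

0.102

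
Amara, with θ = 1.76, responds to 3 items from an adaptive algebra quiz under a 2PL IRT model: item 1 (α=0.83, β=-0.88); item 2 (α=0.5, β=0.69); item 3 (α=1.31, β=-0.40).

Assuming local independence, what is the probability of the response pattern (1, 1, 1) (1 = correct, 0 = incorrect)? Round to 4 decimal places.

P(θ) = 1 / (1 + exp(−α(θ − β)))
P_1 = 1/(1+e^{-2.1912}) = 0.8995
P_2 = 1/(1+e^{-0.5350}) = 0.6306
P_3 = 1/(1+e^{-2.8296}) = 0.9443
L = P_1 × P_2 × P_3 = 0.8995 × 0.6306 × 0.9443 = 0.53562

0.5356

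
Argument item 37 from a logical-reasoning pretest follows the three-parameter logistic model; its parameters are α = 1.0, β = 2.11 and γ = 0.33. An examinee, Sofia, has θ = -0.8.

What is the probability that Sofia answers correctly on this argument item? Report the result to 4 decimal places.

0.3646

P(θ) = γ + (1 − γ) · 1 / (1 + exp(−α(θ − β)))
Exponent: 1.0 × (-0.8 − 2.11) = -2.9100
1/(1 + e^{2.9100}) = 0.0517
P = 0.33 + 0.67 × 0.0517 = 0.3646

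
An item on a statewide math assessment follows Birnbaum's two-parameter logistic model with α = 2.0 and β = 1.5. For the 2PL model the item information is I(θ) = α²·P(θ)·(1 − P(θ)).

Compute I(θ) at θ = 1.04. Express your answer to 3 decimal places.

0.815

P = 1/(1+e^{0.9200}) = 0.2850
P(1−P) = 0.2850 × 0.7150 = 0.2038
I = α² × P(1−P) = 2.0² × 0.2038 = 0.81503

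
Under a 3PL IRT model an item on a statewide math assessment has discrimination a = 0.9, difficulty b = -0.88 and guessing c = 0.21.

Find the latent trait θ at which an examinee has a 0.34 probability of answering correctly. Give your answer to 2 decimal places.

-2.69

P(θ) = c + (1 − c) · 1 / (1 + exp(−a(θ − b)))
Remove guessing floor: (0.34 − 0.21)/(1 − 0.21) = 0.1646
logit = ln(0.1646/0.8354) = -1.6247
θ = b + logit/(a) = -0.88 + (-1.6247)/0.9000 = -2.6852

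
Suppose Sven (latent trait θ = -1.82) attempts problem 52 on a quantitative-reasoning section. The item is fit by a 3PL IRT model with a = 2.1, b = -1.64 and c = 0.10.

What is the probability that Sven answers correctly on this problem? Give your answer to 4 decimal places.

0.4659

P(θ) = c + (1 − c) · 1 / (1 + exp(−a(θ − b)))
Exponent: 2.1 × (-1.82 − (-1.64)) = -0.3780
1/(1 + e^{0.3780}) = 0.4066
P = 0.10 + 0.90 × 0.4066 = 0.4659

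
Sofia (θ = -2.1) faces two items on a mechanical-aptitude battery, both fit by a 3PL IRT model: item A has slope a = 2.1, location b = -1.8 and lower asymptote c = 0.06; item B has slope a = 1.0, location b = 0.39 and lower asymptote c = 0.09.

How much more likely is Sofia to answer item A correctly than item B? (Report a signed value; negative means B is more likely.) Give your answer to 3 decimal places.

P(θ) = c + (1 − c) · 1 / (1 + exp(−a(θ − b)))
P_A = 0.3867
P_B = 0.1597
P_A − P_B = 0.2270

0.227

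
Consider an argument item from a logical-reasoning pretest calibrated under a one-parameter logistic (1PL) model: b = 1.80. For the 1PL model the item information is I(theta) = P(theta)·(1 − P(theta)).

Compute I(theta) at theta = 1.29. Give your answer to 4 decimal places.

0.2344

P = 1/(1+e^{0.5100}) = 0.3752
P(1−P) = 0.3752 × 0.6248 = 0.2344
I = P(1−P) = 0.23442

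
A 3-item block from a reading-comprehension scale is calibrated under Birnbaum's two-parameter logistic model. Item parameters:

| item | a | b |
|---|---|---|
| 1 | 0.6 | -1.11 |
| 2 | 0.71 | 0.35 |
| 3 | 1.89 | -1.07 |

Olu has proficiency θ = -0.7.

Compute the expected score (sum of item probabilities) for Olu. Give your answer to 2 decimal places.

1.55

P(θ) = 1 / (1 + exp(−a(θ − b)))
P_1 = 1/(1+e^{-0.2460}) = 0.5612
P_2 = 1/(1+e^{0.7455}) = 0.3218
P_3 = 1/(1+e^{-0.6993}) = 0.6680
E[score] = 0.5612 + 0.3218 + 0.6680 = 1.5510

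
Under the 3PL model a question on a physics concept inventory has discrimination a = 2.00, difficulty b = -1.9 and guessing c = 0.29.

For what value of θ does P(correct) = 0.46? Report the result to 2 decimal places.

-2.48

P(θ) = c + (1 − c) · 1 / (1 + exp(−a(θ − b)))
Remove guessing floor: (0.46 − 0.29)/(1 − 0.29) = 0.2394
logit = ln(0.2394/0.7606) = -1.1558
θ = b + logit/(a) = -1.9 + (-1.1558)/2.0000 = -2.4779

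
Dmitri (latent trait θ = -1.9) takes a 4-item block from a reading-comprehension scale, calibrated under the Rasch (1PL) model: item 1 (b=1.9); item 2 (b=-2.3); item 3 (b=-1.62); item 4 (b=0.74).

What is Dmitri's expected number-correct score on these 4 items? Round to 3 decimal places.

1.118

P(θ) = 1 / (1 + exp(−(θ − b)))
P_1 = 1/(1+e^{3.8000}) = 0.0219
P_2 = 1/(1+e^{-0.4000}) = 0.5987
P_3 = 1/(1+e^{0.2800}) = 0.4305
P_4 = 1/(1+e^{2.6400}) = 0.0666
E[score] = 0.0219 + 0.5987 + 0.4305 + 0.0666 = 1.1176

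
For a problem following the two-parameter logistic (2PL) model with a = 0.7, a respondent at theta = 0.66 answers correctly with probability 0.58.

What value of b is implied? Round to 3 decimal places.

0.199

P(theta) = 1 / (1 + exp(−a(theta − b)))
logit(0.58) = ln(0.58/0.42) = 0.3228
b = theta − logit/(a) = 0.66 − 0.3228/0.7000 = 0.1989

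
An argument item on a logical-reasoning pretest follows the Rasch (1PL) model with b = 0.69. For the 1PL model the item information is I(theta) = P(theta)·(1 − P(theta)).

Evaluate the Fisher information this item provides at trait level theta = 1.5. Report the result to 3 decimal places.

0.213

P = 1/(1+e^{-0.8100}) = 0.6921
P(1−P) = 0.6921 × 0.3079 = 0.2131
I = P(1−P) = 0.21309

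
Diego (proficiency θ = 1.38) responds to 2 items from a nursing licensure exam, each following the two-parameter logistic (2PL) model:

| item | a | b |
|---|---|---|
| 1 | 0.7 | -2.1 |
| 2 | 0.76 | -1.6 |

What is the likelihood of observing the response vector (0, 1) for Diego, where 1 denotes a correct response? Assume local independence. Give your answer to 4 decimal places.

0.0729

P(θ) = 1 / (1 + exp(−a(θ − b)))
P_1 = 1/(1+e^{-2.4360}) = 0.9195
P_2 = 1/(1+e^{-2.2648}) = 0.9059
L = (1−P_1) × P_2 = 0.0805 × 0.9059 = 0.07290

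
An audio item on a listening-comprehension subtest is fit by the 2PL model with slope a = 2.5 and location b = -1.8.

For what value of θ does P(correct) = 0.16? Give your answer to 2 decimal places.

P(θ) = 1 / (1 + exp(−a(θ − b)))
logit = ln(0.1600/0.8400) = -1.6582
θ = b + logit/(a) = -1.8 + (-1.6582)/2.5000 = -2.4633

-2.46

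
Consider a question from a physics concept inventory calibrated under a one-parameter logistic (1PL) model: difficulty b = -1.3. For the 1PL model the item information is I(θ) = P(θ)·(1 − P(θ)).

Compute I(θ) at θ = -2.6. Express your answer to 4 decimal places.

P = 1/(1+e^{1.3000}) = 0.2142
P(1−P) = 0.2142 × 0.7858 = 0.1683
I = P(1−P) = 0.16830

0.1683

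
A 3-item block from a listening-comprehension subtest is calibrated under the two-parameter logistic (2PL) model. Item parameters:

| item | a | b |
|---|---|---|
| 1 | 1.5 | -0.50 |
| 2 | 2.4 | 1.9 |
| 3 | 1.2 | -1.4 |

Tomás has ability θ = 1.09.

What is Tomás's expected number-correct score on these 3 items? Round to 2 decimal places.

P(θ) = 1 / (1 + exp(−a(θ − b)))
P_1 = 1/(1+e^{-2.3850}) = 0.9157
P_2 = 1/(1+e^{1.9440}) = 0.1252
P_3 = 1/(1+e^{-2.9880}) = 0.9520
E[score] = 0.9157 + 0.1252 + 0.9520 = 1.9929

1.99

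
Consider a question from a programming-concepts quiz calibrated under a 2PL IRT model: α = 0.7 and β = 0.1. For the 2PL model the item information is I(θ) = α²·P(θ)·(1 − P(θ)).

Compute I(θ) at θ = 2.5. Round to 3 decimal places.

P = 1/(1+e^{-1.6800}) = 0.8429
P(1−P) = 0.8429 × 0.1571 = 0.1324
I = α² × P(1−P) = 0.7² × 0.1324 = 0.06488

0.065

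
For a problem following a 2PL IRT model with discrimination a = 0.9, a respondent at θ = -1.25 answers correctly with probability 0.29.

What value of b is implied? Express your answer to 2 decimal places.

P(θ) = 1 / (1 + exp(−a(θ − b)))
logit(0.29) = ln(0.29/0.71) = -0.8954
b = θ − logit/(a) = -1.25 − (-0.8954)/0.9000 = -0.2551

-0.26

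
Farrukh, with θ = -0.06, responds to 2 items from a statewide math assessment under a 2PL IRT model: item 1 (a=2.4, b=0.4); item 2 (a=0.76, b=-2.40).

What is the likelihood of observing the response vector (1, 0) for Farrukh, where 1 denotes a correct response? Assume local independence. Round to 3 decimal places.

P(θ) = 1 / (1 + exp(−a(θ − b)))
P_1 = 1/(1+e^{1.1040}) = 0.2490
P_2 = 1/(1+e^{-1.7784}) = 0.8555
L = P_1 × (1−P_2) = 0.2490 × 0.1445 = 0.03598

0.036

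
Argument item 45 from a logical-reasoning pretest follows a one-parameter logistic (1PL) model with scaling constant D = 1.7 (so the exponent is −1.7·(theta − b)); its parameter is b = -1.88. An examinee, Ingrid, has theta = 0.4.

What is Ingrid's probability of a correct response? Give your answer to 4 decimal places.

P(theta) = 1 / (1 + exp(−D·(theta − b)))
Exponent: 1.7 × (0.4 − (-1.88)) = 3.8760
1/(1 + e^{-3.8760}) = 0.9797
P = 0.9797

0.9797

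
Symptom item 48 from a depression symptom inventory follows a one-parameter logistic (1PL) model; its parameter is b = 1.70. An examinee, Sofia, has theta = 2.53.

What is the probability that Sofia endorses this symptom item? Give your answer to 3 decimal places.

0.696

P(theta) = 1 / (1 + exp(−(theta − b)))
Exponent: (2.53 − 1.70) = 0.8300
1/(1 + e^{-0.8300}) = 0.6964
P = 0.6964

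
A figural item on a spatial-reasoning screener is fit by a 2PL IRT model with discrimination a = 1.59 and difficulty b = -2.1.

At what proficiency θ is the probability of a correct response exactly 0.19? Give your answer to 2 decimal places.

-3.01

P(θ) = 1 / (1 + exp(−a(θ − b)))
logit = ln(0.1900/0.8100) = -1.4500
θ = b + logit/(a) = -2.1 + (-1.4500)/1.5900 = -3.0120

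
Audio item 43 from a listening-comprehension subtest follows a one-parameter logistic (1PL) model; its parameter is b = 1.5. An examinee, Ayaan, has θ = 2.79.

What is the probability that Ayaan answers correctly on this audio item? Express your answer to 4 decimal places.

P(θ) = 1 / (1 + exp(−(θ − b)))
Exponent: (2.79 − 1.5) = 1.2900
1/(1 + e^{-1.2900}) = 0.7841
P = 0.7841

0.7841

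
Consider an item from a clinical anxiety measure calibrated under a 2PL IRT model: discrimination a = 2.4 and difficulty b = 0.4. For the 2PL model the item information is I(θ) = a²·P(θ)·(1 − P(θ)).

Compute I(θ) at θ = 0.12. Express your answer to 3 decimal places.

1.289

P = 1/(1+e^{0.6720}) = 0.3380
P(1−P) = 0.3380 × 0.6620 = 0.2238
I = a² × P(1−P) = 2.4² × 0.2238 = 1.28893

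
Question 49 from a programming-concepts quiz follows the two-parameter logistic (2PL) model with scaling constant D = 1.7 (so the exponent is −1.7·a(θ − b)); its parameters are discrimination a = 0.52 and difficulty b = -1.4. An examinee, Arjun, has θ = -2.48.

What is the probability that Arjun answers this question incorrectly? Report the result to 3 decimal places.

0.722

P(θ) = 1 / (1 + exp(−D·a(θ − b)))
Exponent: 1.7 × 0.52 × (-2.48 − (-1.4)) = -0.9547
1/(1 + e^{0.9547}) = 0.2779
P = 0.2779
P(incorrect) = 1 − 0.2779 = 0.7221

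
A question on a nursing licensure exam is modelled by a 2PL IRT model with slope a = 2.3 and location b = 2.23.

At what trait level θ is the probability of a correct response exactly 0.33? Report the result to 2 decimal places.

P(θ) = 1 / (1 + exp(−a(θ − b)))
logit = ln(0.3300/0.6700) = -0.7082
θ = b + logit/(a) = 2.23 + (-0.7082)/2.3000 = 1.9221

1.92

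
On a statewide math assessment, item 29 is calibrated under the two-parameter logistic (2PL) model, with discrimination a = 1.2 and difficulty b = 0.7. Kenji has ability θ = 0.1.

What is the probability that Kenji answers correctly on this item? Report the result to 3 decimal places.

P(θ) = 1 / (1 + exp(−a(θ − b)))
Exponent: 1.2 × (0.1 − 0.7) = -0.7200
1/(1 + e^{0.7200}) = 0.3274

0.327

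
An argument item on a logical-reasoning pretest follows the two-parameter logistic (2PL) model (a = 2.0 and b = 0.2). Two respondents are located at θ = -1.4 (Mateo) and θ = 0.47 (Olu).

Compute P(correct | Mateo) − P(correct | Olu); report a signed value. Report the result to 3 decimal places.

-0.593

P(θ) = 1 / (1 + exp(−a(θ − b)))
P(Mateo) = 0.0392  [exponent -3.2000]
P(Olu) = 0.6318  [exponent 0.5400]
Difference = 0.0392 − 0.6318 = -0.5926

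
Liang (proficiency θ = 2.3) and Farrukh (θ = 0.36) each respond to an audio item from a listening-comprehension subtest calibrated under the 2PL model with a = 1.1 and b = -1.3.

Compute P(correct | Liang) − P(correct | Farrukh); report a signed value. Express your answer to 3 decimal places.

0.120

P(θ) = 1 / (1 + exp(−a(θ − b)))
P(Liang) = 0.9813  [exponent 3.9600]
P(Farrukh) = 0.8613  [exponent 1.8260]
Difference = 0.9813 − 0.8613 = 0.1200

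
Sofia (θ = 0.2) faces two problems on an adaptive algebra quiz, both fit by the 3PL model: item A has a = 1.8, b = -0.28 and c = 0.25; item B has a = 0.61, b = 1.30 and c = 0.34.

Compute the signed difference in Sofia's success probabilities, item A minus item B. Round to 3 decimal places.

P(θ) = c + (1 − c) · 1 / (1 + exp(−a(θ − b)))
P_A = 0.7776
P_B = 0.5633
P_A − P_B = 0.2144

0.214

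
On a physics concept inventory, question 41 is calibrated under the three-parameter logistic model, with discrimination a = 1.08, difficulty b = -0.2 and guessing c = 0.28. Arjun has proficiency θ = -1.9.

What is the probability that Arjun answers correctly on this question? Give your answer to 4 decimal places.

P(θ) = c + (1 − c) · 1 / (1 + exp(−a(θ − b)))
Exponent: 1.08 × (-1.9 − (-0.2)) = -1.8360
1/(1 + e^{1.8360}) = 0.1375
P = 0.28 + 0.72 × 0.1375 = 0.3790

0.3790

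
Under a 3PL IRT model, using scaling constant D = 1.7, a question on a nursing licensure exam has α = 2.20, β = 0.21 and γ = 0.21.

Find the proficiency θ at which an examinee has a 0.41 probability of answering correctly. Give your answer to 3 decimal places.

P(θ) = γ + (1 − γ) · 1 / (1 + exp(−D·α(θ − β)))
Remove guessing floor: (0.41 − 0.21)/(1 − 0.21) = 0.2532
logit = ln(0.2532/0.7468) = -1.0818
θ = β + logit/(1.7·α) = 0.21 + (-1.0818)/3.7400 = -0.0793

-0.079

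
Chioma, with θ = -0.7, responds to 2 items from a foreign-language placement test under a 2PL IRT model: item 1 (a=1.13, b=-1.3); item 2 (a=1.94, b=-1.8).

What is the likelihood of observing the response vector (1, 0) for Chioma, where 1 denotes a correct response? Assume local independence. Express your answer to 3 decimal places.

0.070

P(θ) = 1 / (1 + exp(−a(θ − b)))
P_1 = 1/(1+e^{-0.6780}) = 0.6633
P_2 = 1/(1+e^{-2.1340}) = 0.8942
L = P_1 × (1−P_2) = 0.6633 × 0.1058 = 0.07020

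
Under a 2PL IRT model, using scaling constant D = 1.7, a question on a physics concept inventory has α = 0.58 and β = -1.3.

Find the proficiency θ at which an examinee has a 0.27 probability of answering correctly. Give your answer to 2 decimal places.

P(θ) = 1 / (1 + exp(−D·α(θ − β)))
logit = ln(0.2700/0.7300) = -0.9946
θ = β + logit/(1.7·α) = -1.3 + (-0.9946)/0.9860 = -2.3087

-2.31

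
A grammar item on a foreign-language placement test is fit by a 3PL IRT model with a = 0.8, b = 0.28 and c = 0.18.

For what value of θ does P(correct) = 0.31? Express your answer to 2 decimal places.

-1.81

P(θ) = c + (1 − c) · 1 / (1 + exp(−a(θ − b)))
Remove guessing floor: (0.31 − 0.18)/(1 − 0.18) = 0.1585
logit = ln(0.1585/0.8415) = -1.6692
θ = b + logit/(a) = 0.28 + (-1.6692)/0.8000 = -1.8064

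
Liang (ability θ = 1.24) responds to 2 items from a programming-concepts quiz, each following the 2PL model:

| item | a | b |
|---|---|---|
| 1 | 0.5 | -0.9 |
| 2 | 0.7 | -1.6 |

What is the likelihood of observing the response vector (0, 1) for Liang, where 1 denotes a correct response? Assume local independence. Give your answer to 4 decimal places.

P(θ) = 1 / (1 + exp(−a(θ − b)))
P_1 = 1/(1+e^{-1.0700}) = 0.7446
P_2 = 1/(1+e^{-1.9880}) = 0.8795
L = (1−P_1) × P_2 = 0.2554 × 0.8795 = 0.22464

0.2246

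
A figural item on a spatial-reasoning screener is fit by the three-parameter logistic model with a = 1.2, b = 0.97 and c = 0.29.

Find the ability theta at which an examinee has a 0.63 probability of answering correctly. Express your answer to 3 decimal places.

P(theta) = c + (1 − c) · 1 / (1 + exp(−a(theta − b)))
Remove guessing floor: (0.63 − 0.29)/(1 − 0.29) = 0.4789
logit = ln(0.4789/0.5211) = -0.0846
theta = b + logit/(a) = 0.97 + (-0.0846)/1.2000 = 0.8995

0.900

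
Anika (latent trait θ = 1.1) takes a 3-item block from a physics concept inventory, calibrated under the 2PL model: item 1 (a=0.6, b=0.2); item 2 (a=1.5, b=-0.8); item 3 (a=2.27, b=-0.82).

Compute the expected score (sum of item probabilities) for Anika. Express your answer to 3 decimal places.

P(θ) = 1 / (1 + exp(−a(θ − b)))
P_1 = 1/(1+e^{-0.5400}) = 0.6318
P_2 = 1/(1+e^{-2.8500}) = 0.9453
P_3 = 1/(1+e^{-4.3584}) = 0.9874
E[score] = 0.6318 + 0.9453 + 0.9874 = 2.5645

2.564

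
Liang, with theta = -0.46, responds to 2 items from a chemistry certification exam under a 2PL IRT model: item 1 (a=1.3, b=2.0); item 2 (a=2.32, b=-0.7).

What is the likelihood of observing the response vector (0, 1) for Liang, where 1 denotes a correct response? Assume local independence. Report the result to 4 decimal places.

0.6108

P(theta) = 1 / (1 + exp(−a(theta − b)))
P_1 = 1/(1+e^{3.1980}) = 0.0392
P_2 = 1/(1+e^{-0.5568}) = 0.6357
L = (1−P_1) × P_2 = 0.9608 × 0.6357 = 0.61077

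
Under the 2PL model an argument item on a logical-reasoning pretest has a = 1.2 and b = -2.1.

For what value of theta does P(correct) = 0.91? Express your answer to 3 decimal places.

-0.172

P(theta) = 1 / (1 + exp(−a(theta − b)))
logit = ln(0.9100/0.0900) = 2.3136
theta = b + logit/(a) = -2.1 + 2.3136/1.2000 = -0.1720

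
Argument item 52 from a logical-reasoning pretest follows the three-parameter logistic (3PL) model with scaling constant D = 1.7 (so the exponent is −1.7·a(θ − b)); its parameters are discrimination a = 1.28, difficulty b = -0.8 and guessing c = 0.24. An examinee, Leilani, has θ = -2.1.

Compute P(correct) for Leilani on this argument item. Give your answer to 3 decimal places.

P(θ) = c + (1 − c) · 1 / (1 + exp(−D·a(θ − b)))
Exponent: 1.7 × 1.28 × (-2.1 − (-0.8)) = -2.8288
1/(1 + e^{2.8288}) = 0.0558
P = 0.24 + 0.76 × 0.0558 = 0.2824

0.282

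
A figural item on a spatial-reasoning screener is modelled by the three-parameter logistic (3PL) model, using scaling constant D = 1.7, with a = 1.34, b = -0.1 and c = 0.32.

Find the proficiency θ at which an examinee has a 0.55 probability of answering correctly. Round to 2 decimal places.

-0.39

P(θ) = c + (1 − c) · 1 / (1 + exp(−D·a(θ − b)))
Remove guessing floor: (0.55 − 0.32)/(1 − 0.32) = 0.3382
logit = ln(0.3382/0.6618) = -0.6712
θ = b + logit/(1.7·a) = -0.1 + (-0.6712)/2.2780 = -0.3946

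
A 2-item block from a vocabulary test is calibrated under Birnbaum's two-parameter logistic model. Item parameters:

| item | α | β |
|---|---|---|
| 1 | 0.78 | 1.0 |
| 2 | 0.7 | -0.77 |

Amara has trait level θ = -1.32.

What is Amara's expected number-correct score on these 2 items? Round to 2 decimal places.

0.55

P(θ) = 1 / (1 + exp(−α(θ − β)))
P_1 = 1/(1+e^{1.8096}) = 0.1407
P_2 = 1/(1+e^{0.3850}) = 0.4049
E[score] = 0.1407 + 0.4049 = 0.5456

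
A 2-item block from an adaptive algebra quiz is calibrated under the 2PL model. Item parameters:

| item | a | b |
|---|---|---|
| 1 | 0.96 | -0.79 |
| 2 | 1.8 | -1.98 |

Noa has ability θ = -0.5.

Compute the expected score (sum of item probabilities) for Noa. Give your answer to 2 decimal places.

1.50

P(θ) = 1 / (1 + exp(−a(θ − b)))
P_1 = 1/(1+e^{-0.2784}) = 0.5692
P_2 = 1/(1+e^{-2.6640}) = 0.9349
E[score] = 0.5692 + 0.9349 = 1.5040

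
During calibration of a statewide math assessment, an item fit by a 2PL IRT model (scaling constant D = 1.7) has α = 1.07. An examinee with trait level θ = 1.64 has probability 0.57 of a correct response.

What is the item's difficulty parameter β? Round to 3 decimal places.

P(θ) = 1 / (1 + exp(−D·α(θ − β)))
logit(0.57) = ln(0.57/0.43) = 0.2819
β = θ − logit/(1.7·α) = 1.64 − 0.2819/1.8190 = 1.4851

1.485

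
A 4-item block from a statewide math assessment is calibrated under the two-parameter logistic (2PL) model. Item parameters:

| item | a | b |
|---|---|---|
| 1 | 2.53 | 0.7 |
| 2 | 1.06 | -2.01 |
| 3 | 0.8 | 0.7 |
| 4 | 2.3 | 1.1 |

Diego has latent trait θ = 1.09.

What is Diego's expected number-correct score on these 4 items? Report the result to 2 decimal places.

2.76

P(θ) = 1 / (1 + exp(−a(θ − b)))
P_1 = 1/(1+e^{-0.9867}) = 0.7284
P_2 = 1/(1+e^{-3.2860}) = 0.9639
P_3 = 1/(1+e^{-0.3120}) = 0.5774
P_4 = 1/(1+e^{0.0230}) = 0.4943
E[score] = 0.7284 + 0.9639 + 0.5774 + 0.4943 = 2.7640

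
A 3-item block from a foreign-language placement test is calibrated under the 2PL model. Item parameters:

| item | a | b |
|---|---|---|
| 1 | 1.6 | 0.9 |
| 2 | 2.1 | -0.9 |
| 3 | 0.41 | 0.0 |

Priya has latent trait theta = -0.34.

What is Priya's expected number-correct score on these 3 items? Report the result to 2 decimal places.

P(theta) = 1 / (1 + exp(−a(theta − b)))
P_1 = 1/(1+e^{1.9840}) = 0.1209
P_2 = 1/(1+e^{-1.1760}) = 0.7642
P_3 = 1/(1+e^{0.1394}) = 0.4652
E[score] = 0.1209 + 0.7642 + 0.4652 = 1.3503

1.35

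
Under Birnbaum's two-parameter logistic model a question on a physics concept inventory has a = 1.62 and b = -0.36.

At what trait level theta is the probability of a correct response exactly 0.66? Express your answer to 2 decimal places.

P(theta) = 1 / (1 + exp(−a(theta − b)))
logit = ln(0.6600/0.3400) = 0.6633
theta = b + logit/(a) = -0.36 + 0.6633/1.6200 = 0.0494

0.05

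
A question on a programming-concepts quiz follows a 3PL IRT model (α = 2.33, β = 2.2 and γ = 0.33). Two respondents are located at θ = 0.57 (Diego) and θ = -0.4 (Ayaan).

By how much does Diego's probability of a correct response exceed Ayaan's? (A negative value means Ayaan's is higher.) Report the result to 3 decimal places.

0.013

P(θ) = γ + (1 − γ) · 1 / (1 + exp(−α(θ − β)))
P(Diego) = 0.3447  [exponent -3.7979]
P(Ayaan) = 0.3316  [exponent -6.0580]
Difference = 0.3447 − 0.3316 = 0.0131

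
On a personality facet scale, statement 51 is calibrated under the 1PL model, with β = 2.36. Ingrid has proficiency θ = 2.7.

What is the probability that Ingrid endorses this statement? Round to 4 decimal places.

0.5842

P(θ) = 1 / (1 + exp(−(θ − β)))
Exponent: (2.7 − 2.36) = 0.3400
1/(1 + e^{-0.3400}) = 0.5842
P = 0.5842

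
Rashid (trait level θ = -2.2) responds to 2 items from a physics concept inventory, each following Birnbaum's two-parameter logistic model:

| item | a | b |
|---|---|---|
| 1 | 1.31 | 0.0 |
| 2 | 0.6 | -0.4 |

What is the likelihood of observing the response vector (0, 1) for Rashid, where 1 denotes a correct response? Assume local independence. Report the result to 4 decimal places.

P(θ) = 1 / (1 + exp(−a(θ − b)))
P_1 = 1/(1+e^{2.8820}) = 0.0531
P_2 = 1/(1+e^{1.0800}) = 0.2535
L = (1−P_1) × P_2 = 0.9469 × 0.2535 = 0.24006

0.2401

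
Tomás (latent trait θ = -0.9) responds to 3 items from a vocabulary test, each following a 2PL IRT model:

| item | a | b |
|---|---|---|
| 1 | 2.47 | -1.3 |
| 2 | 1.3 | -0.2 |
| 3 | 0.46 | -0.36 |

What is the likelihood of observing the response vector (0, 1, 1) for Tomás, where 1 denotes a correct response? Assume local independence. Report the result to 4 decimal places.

0.0341

P(θ) = 1 / (1 + exp(−a(θ − b)))
P_1 = 1/(1+e^{-0.9880}) = 0.7287
P_2 = 1/(1+e^{0.9100}) = 0.2870
P_3 = 1/(1+e^{0.2484}) = 0.4382
L = (1−P_1) × P_2 × P_3 = 0.2713 × 0.2870 × 0.4382 = 0.03412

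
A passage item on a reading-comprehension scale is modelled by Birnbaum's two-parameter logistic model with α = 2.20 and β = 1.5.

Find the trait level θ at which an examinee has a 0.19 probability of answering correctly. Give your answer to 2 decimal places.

P(θ) = 1 / (1 + exp(−α(θ − β)))
logit = ln(0.1900/0.8100) = -1.4500
θ = β + logit/(α) = 1.5 + (-1.4500)/2.2000 = 0.8409

0.84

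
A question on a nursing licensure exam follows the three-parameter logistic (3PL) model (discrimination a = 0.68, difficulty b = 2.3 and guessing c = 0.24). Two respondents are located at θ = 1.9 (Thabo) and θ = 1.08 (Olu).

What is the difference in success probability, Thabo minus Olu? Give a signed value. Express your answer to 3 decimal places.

0.098

P(θ) = c + (1 − c) · 1 / (1 + exp(−a(θ − b)))
P(Thabo) = 0.5686  [exponent -0.2720]
P(Olu) = 0.4708  [exponent -0.8296]
Difference = 0.5686 − 0.4708 = 0.0978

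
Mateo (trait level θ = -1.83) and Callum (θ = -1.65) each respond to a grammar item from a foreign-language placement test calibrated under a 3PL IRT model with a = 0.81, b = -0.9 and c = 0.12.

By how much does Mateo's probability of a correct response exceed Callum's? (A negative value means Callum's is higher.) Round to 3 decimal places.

P(θ) = c + (1 − c) · 1 / (1 + exp(−a(θ − b)))
P(Mateo) = 0.4017  [exponent -0.7533]
P(Callum) = 0.4303  [exponent -0.6075]
Difference = 0.4017 − 0.4303 = -0.0286

-0.029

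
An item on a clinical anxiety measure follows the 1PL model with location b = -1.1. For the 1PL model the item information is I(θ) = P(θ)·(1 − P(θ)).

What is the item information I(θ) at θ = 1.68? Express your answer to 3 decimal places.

P = 1/(1+e^{-2.7800}) = 0.9416
P(1−P) = 0.9416 × 0.0584 = 0.0550
I = P(1−P) = 0.05500

0.055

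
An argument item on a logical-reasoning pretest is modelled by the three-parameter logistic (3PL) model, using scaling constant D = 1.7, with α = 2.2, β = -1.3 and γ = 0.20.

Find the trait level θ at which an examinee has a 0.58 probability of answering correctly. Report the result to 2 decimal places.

-1.33

P(θ) = γ + (1 − γ) · 1 / (1 + exp(−D·α(θ − β)))
Remove guessing floor: (0.58 − 0.20)/(1 − 0.20) = 0.4750
logit = ln(0.4750/0.5250) = -0.1001
θ = β + logit/(1.7·α) = -1.3 + (-0.1001)/3.7400 = -1.3268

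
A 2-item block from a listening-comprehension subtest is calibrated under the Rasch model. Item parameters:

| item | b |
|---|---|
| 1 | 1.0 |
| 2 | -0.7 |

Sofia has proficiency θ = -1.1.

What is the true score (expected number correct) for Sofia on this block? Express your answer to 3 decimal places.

P(θ) = 1 / (1 + exp(−(θ − b)))
P_1 = 1/(1+e^{2.1000}) = 0.1091
P_2 = 1/(1+e^{0.4000}) = 0.4013
E[score] = 0.1091 + 0.4013 = 0.5104

0.510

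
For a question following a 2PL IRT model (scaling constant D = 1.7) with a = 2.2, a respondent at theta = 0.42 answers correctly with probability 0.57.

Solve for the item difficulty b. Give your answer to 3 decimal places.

P(theta) = 1 / (1 + exp(−D·a(theta − b)))
logit(0.57) = ln(0.57/0.43) = 0.2819
b = theta − logit/(1.7·a) = 0.42 − 0.2819/3.7400 = 0.3446

0.345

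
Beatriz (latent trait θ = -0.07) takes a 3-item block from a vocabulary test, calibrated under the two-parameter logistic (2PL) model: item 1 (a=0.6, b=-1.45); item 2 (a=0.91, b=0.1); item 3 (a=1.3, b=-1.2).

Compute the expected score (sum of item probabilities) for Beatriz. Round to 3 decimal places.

P(θ) = 1 / (1 + exp(−a(θ − b)))
P_1 = 1/(1+e^{-0.8280}) = 0.6959
P_2 = 1/(1+e^{0.1547}) = 0.4614
P_3 = 1/(1+e^{-1.4690}) = 0.8129
E[score] = 0.6959 + 0.4614 + 0.8129 = 1.9702

1.970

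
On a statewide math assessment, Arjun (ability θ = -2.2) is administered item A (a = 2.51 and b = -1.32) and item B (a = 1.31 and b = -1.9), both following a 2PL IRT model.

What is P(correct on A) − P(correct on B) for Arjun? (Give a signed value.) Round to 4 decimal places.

P(θ) = 1 / (1 + exp(−a(θ − b)))
P_A = 0.0990
P_B = 0.4030
P_A − P_B = -0.3040

-0.3040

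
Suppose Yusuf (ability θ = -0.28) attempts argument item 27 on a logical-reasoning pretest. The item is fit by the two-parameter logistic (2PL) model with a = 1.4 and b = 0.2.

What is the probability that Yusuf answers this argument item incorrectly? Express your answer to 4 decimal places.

P(θ) = 1 / (1 + exp(−a(θ − b)))
Exponent: 1.4 × (-0.28 − 0.2) = -0.6720
1/(1 + e^{0.6720}) = 0.3380
P(incorrect) = 1 − 0.3380 = 0.6620

0.6620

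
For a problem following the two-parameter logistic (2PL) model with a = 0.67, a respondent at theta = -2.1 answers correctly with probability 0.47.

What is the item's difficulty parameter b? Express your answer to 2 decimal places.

P(theta) = 1 / (1 + exp(−a(theta − b)))
logit(0.47) = ln(0.47/0.53) = -0.1201
b = theta − logit/(a) = -2.1 − (-0.1201)/0.6700 = -1.9207

-1.92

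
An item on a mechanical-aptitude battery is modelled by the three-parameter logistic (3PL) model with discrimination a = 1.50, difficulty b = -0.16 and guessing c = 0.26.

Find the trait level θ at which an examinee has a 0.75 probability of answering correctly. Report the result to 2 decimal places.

0.29

P(θ) = c + (1 − c) · 1 / (1 + exp(−a(θ − b)))
Remove guessing floor: (0.75 − 0.26)/(1 − 0.26) = 0.6622
logit = ln(0.6622/0.3378) = 0.6729
θ = b + logit/(a) = -0.16 + 0.6729/1.5000 = 0.2886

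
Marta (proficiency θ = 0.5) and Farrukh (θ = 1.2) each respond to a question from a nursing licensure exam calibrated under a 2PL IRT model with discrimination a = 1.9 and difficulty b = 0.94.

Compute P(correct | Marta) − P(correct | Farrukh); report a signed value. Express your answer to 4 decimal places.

-0.3187

P(θ) = 1 / (1 + exp(−a(θ − b)))
P(Marta) = 0.3024  [exponent -0.8360]
P(Farrukh) = 0.6210  [exponent 0.4940]
Difference = 0.3024 − 0.6210 = -0.3187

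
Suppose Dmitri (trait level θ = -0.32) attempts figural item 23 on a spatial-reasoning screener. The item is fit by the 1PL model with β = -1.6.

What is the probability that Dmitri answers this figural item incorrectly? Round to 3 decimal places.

P(θ) = 1 / (1 + exp(−(θ − β)))
Exponent: (-0.32 − (-1.6)) = 1.2800
1/(1 + e^{-1.2800}) = 0.7824
P = 0.7824
P(incorrect) = 1 − 0.7824 = 0.2176

0.218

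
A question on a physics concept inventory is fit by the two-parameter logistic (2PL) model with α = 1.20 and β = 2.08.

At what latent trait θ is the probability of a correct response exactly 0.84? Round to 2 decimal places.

P(θ) = 1 / (1 + exp(−α(θ − β)))
logit = ln(0.8400/0.1600) = 1.6582
θ = β + logit/(α) = 2.08 + 1.6582/1.2000 = 3.4619

3.46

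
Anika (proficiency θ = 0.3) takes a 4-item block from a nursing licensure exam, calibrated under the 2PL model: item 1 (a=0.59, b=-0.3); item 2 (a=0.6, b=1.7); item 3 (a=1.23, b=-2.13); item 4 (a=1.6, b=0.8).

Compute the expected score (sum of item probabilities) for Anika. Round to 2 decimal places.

2.15

P(θ) = 1 / (1 + exp(−a(θ − b)))
P_1 = 1/(1+e^{-0.3540}) = 0.5876
P_2 = 1/(1+e^{0.8400}) = 0.3015
P_3 = 1/(1+e^{-2.9889}) = 0.9521
P_4 = 1/(1+e^{0.8000}) = 0.3100
E[score] = 0.5876 + 0.3015 + 0.9521 + 0.3100 = 2.1512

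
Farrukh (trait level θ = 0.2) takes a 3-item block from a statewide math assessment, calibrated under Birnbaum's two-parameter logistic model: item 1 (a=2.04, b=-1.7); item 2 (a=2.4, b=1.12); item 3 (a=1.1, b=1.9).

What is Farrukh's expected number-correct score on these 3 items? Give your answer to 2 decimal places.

P(θ) = 1 / (1 + exp(−a(θ − b)))
P_1 = 1/(1+e^{-3.8760}) = 0.9797
P_2 = 1/(1+e^{2.2080}) = 0.0990
P_3 = 1/(1+e^{1.8700}) = 0.1335
E[score] = 0.9797 + 0.0990 + 0.1335 = 1.2123

1.21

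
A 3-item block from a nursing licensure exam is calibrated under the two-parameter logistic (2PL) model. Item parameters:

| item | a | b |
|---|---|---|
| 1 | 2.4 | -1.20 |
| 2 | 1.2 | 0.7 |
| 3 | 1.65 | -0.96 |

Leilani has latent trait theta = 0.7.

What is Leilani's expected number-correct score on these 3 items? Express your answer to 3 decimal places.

2.429

P(theta) = 1 / (1 + exp(−a(theta − b)))
P_1 = 1/(1+e^{-4.5600}) = 0.9896
P_2 = 1/(1+e^{0.0000}) = 0.5000
P_3 = 1/(1+e^{-2.7390}) = 0.9393
E[score] = 0.9896 + 0.5000 + 0.9393 = 2.4289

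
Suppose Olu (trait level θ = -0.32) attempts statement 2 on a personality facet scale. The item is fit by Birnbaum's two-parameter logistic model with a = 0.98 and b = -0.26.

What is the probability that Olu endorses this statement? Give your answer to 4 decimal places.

0.4853

P(θ) = 1 / (1 + exp(−a(θ − b)))
Exponent: 0.98 × (-0.32 − (-0.26)) = -0.0588
1/(1 + e^{0.0588}) = 0.4853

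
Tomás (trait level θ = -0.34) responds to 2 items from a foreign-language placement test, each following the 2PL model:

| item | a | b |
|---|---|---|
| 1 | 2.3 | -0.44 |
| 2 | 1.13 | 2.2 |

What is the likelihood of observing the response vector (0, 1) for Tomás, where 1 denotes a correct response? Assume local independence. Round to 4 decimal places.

0.0238

P(θ) = 1 / (1 + exp(−a(θ − b)))
P_1 = 1/(1+e^{-0.2300}) = 0.5572
P_2 = 1/(1+e^{2.8702}) = 0.0536
L = (1−P_1) × P_2 = 0.4428 × 0.0536 = 0.02375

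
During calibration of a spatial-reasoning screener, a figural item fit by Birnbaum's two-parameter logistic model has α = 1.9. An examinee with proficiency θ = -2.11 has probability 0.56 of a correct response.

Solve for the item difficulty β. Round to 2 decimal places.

P(θ) = 1 / (1 + exp(−α(θ − β)))
logit(0.56) = ln(0.56/0.44) = 0.2412
β = θ − logit/(α) = -2.11 − 0.2412/1.9000 = -2.2369

-2.24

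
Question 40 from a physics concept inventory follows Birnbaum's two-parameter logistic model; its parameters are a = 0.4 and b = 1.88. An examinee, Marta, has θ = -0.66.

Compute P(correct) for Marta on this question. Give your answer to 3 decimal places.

0.266

P(θ) = 1 / (1 + exp(−a(θ − b)))
Exponent: 0.4 × (-0.66 − 1.88) = -1.0160
1/(1 + e^{1.0160}) = 0.2658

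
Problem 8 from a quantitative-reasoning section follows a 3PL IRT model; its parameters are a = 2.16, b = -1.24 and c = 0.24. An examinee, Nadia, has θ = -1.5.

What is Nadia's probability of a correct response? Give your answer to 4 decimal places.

0.5160

P(θ) = c + (1 − c) · 1 / (1 + exp(−a(θ − b)))
Exponent: 2.16 × (-1.5 − (-1.24)) = -0.5616
1/(1 + e^{0.5616}) = 0.3632
P = 0.24 + 0.76 × 0.3632 = 0.5160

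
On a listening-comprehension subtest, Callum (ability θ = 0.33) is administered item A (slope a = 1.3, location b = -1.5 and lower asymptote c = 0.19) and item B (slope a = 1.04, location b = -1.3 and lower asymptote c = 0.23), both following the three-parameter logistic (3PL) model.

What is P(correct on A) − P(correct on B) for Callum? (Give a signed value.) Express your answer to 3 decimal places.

0.051

P(θ) = c + (1 − c) · 1 / (1 + exp(−a(θ − b)))
P_A = 0.9313
P_B = 0.8806
P_A − P_B = 0.0507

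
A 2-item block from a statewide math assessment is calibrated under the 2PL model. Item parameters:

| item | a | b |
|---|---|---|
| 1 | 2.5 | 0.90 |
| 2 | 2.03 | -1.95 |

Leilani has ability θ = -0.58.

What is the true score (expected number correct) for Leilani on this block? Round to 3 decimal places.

P(θ) = 1 / (1 + exp(−a(θ − b)))
P_1 = 1/(1+e^{3.7000}) = 0.0241
P_2 = 1/(1+e^{-2.7811}) = 0.9416
E[score] = 0.0241 + 0.9416 = 0.9658

0.966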